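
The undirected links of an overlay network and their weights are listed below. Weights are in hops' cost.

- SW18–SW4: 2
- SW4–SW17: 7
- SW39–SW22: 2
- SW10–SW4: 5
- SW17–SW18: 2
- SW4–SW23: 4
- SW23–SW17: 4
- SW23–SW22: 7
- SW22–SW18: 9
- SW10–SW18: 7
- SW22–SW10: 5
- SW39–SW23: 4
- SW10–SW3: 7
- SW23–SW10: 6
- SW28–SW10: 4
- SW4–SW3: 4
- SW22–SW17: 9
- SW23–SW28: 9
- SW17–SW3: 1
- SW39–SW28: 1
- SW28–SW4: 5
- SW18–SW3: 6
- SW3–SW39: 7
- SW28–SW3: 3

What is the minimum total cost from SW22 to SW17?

7 hops' cost

Shortest distances from SW22:
SW22: 0
SW39: 2  (via SW22)
SW28: 3  (via SW39)
SW10: 5  (via SW22)
SW3: 6  (via SW28)
SW23: 6  (via SW39)
SW17: 7  (via SW3)
Shortest route: SW22 → SW39 → SW28 → SW3 → SW17 = 7 hops' cost.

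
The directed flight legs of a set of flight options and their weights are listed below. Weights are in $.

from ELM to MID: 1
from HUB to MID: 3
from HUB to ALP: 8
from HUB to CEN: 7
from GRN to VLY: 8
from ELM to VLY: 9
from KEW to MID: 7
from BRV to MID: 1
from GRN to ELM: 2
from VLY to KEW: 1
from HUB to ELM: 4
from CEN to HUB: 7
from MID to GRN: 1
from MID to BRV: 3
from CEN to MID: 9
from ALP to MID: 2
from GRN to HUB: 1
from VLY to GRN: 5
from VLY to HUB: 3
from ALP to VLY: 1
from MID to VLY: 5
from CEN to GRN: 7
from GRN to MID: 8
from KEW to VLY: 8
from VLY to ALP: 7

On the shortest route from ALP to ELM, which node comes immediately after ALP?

MID

Candidate routes:
ALP - VLY - GRN - ELM: 1+5+2 = 8
ALP - MID - GRN - ELM: 2+1+2 = 5
ALP - MID - GRN - HUB - ELM: 2+1+1+4 = 8
ALP - VLY - HUB - ELM: 1+3+4 = 8
The minimum is $5 via ALP - MID - GRN - ELM.
So from ALP the first move is to MID.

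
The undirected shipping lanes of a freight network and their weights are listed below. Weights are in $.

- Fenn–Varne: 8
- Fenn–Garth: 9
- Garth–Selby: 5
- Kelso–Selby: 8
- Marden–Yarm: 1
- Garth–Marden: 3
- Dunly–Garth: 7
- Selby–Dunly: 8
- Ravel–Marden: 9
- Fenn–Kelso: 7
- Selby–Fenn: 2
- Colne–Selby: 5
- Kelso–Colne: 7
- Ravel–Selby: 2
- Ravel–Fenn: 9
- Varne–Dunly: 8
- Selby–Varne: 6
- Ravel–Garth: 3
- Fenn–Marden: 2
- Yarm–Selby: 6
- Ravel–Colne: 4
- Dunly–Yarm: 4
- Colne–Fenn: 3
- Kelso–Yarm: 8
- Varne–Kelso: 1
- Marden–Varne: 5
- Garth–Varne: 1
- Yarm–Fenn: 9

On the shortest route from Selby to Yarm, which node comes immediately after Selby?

Fenn

Candidate routes:
Selby - Fenn - Marden - Yarm: 2+2+1 = 5
Selby - Yarm: 6 = 6
Cheapest is Selby - Fenn - Marden - Yarm at $5.
So from Selby the first move is to Fenn.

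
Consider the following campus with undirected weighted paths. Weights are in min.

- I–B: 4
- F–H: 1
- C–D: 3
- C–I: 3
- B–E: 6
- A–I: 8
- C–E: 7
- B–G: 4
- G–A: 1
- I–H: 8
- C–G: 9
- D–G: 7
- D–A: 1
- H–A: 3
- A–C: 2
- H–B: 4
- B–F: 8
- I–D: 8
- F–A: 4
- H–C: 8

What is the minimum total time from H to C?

5 min

Running Dijkstra from H:
H: 0
F: 1  (via H)
A: 3  (via H)
B: 4  (via H)
D: 4  (via A)
G: 4  (via A)
C: 5  (via A)
Shortest route: H–A–C = 5 min.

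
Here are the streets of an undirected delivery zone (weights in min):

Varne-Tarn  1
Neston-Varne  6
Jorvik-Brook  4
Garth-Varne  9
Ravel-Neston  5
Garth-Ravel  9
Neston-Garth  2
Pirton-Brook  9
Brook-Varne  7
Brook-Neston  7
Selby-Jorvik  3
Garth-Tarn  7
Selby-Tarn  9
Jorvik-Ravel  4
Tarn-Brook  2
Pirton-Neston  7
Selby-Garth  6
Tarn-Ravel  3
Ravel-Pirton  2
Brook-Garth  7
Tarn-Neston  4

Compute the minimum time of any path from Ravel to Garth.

Enumerating some paths:
Ravel - Neston - Garth: 5+2 = 7
Ravel - Tarn - Neston - Garth: 3+4+2 = 9
Ravel - Garth: 9 = 9
Cheapest is Ravel - Neston - Garth at 7 min.

7 min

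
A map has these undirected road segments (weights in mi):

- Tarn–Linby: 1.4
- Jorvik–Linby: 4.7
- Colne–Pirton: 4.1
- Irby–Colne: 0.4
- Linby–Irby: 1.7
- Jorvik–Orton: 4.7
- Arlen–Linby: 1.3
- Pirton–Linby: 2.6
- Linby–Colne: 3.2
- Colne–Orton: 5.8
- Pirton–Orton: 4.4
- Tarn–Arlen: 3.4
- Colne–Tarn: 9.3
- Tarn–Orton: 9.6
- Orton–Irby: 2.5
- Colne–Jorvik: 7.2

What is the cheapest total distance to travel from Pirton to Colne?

Compare a few routes:
Pirton → Linby → Colne: 2.6+3.2 = 5.8
Pirton → Linby → Irby → Colne: 2.6+1.7+0.4 = 4.7
Pirton → Colne: 4.1 = 4.1
The minimum is 4.1 mi via Pirton → Colne.

4.1 mi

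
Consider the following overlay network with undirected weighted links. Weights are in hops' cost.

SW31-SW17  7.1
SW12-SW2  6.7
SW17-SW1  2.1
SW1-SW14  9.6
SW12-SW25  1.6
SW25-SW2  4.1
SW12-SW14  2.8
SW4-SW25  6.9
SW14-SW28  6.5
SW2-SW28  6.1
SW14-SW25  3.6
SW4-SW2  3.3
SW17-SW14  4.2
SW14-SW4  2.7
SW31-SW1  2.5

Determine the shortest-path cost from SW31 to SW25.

Shortest distances from SW31:
SW31: 0
SW1: 2.5  (via SW31)
SW17: 4.6  (via SW1)
SW14: 8.8  (via SW17)
SW4: 11.5  (via SW14)
SW12: 11.6  (via SW14)
SW25: 12.4  (via SW14)
Shortest route: SW31–SW1–SW17–SW14–SW25 = 12.4 hops' cost.

12.4 hops' cost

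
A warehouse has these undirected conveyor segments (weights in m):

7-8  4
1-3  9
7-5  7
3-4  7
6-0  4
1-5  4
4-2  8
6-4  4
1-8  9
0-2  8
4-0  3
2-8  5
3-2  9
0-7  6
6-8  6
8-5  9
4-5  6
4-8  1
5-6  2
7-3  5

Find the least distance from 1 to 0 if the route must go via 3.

19 m

Shortest 1→3: 1 → 3 = 9
Best 3 to 0: 3 → 4 → 0 costing 10
Total via 3: 9 + 10 = 19 m.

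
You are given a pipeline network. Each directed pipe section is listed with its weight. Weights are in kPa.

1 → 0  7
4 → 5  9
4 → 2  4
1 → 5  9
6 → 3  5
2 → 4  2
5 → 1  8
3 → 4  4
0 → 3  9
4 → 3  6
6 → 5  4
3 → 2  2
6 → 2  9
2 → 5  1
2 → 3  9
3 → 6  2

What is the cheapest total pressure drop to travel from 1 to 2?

Shortest distances from 1:
1: 0
0: 7  (via 1)
5: 9  (via 1)
3: 16  (via 0)
2: 18  (via 3)
Shortest route: 1–0–3–2 = 18 kPa.

18 kPa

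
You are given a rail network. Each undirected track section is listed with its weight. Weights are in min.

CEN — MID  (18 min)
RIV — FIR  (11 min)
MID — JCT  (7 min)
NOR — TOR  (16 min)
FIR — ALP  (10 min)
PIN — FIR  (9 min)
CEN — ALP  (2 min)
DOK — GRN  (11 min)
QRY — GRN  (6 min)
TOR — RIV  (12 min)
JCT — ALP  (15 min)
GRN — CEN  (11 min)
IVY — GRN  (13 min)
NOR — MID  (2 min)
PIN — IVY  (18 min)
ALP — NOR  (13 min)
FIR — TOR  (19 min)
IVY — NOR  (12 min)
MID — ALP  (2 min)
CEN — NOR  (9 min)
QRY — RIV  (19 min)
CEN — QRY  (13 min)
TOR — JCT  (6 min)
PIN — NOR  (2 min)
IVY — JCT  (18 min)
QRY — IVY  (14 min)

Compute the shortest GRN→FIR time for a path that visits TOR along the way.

47 min

Best GRN to TOR: GRN–CEN–ALP–MID–JCT–TOR costing 28
Shortest TOR→FIR: TOR–FIR = 19
Total via TOR: 28 + 19 = 47 min.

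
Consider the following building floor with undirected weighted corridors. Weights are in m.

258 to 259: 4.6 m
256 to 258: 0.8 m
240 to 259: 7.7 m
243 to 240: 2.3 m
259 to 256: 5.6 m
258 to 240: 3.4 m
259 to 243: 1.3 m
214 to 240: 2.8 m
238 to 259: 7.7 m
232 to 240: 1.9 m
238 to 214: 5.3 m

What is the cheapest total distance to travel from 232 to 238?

Compare a few routes:
232 - 240 - 243 - 259 - 238: 1.9+2.3+1.3+7.7 = 13.2
232 - 240 - 214 - 238: 1.9+2.8+5.3 = 10
Cheapest is 232 - 240 - 214 - 238 at 10 m.

10 m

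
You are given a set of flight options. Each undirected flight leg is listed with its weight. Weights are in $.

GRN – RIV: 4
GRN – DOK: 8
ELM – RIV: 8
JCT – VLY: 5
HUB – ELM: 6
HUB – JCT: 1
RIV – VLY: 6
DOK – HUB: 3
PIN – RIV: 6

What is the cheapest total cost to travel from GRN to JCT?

$12

Candidate routes:
GRN–DOK–HUB–JCT: 8+3+1 = 12
GRN–RIV–VLY–JCT: 4+6+5 = 15
The minimum is $12 via GRN–DOK–HUB–JCT.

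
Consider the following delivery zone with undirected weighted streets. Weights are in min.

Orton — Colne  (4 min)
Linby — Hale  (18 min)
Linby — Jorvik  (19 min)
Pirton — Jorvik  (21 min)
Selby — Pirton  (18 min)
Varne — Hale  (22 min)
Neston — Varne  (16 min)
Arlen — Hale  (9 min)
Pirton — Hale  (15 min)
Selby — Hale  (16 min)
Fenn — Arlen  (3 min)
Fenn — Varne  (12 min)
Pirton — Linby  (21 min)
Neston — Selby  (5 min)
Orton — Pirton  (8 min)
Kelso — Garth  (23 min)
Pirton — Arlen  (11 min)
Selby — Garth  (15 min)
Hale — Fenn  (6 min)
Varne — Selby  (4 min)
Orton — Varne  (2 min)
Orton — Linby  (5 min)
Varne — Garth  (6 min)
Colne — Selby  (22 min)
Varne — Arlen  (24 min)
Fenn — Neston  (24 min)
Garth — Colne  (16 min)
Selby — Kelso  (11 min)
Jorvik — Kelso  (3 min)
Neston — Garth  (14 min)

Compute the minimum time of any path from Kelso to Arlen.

Shortest distances from Kelso:
Kelso: 0
Jorvik: 3  (via Kelso)
Selby: 11  (via Kelso)
Varne: 15  (via Selby)
Neston: 16  (via Selby)
Orton: 17  (via Varne)
Colne: 21  (via Orton)
Garth: 21  (via Varne)
Linby: 22  (via Jorvik)
Pirton: 24  (via Jorvik)
Fenn: 27  (via Varne)
Hale: 27  (via Selby)
Arlen: 30  (via Fenn)
Shortest route: Kelso → Selby → Varne → Fenn → Arlen = 30 min.

30 min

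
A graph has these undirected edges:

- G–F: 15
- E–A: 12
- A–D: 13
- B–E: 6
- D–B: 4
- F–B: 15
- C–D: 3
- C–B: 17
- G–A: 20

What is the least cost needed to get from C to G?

36

Enumerating some paths:
C → D → B → E → A → G: 3+4+6+12+20 = 45
C → D → A → G: 3+13+20 = 36
C → B → F → G: 17+15+15 = 47
C → D → B → F → G: 3+4+15+15 = 37
The minimum is 36 via C → D → A → G.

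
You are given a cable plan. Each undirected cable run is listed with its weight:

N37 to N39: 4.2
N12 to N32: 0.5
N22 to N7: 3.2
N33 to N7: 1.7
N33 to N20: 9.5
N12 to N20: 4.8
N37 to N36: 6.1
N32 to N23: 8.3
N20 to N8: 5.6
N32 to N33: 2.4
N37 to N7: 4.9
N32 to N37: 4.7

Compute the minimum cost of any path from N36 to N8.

21.7

Candidate routes:
N36 - N37 - N7 - N33 - N32 - N12 - N20 - N8: 6.1+4.9+1.7+2.4+0.5+4.8+5.6 = 26
N36 - N37 - N32 - N12 - N20 - N8: 6.1+4.7+0.5+4.8+5.6 = 21.7
Cheapest is N36 - N37 - N32 - N12 - N20 - N8 at 21.7.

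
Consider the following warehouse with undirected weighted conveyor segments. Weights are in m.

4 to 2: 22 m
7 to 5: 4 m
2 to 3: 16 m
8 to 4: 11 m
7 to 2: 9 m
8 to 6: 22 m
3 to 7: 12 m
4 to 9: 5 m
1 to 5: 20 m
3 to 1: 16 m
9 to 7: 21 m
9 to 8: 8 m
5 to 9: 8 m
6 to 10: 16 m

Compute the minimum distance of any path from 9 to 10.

Settle nodes by increasing distance from 9:
9: 0
4: 5  (via 9)
5: 8  (via 9)
8: 8  (via 9)
7: 12  (via 5)
2: 21  (via 7)
3: 24  (via 7)
1: 28  (via 5)
6: 30  (via 8)
10: 46  (via 6)
Shortest route: 9 → 8 → 6 → 10 = 46 m.

46 m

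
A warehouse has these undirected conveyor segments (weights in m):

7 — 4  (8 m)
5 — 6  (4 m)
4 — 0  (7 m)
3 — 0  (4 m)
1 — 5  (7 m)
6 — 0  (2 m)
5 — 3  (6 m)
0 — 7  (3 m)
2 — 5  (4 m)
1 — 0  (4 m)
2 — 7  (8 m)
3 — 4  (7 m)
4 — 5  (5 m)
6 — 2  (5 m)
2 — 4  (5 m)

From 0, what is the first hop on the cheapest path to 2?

6

Candidate routes:
0 → 6 → 5 → 2: 2+4+4 = 10
0 → 7 → 2: 3+8 = 11
0 → 6 → 2: 2+5 = 7
Cheapest is 0 → 6 → 2 at 7 m.
So from 0 the first move is to 6.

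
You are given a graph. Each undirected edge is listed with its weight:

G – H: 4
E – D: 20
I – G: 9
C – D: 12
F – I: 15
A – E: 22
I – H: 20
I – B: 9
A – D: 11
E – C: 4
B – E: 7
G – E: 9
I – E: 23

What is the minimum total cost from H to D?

Compare a few routes:
H–G–E–D: 4+9+20 = 33
H–G–I–B–E–C–D: 4+9+9+7+4+12 = 45
H–G–E–C–D: 4+9+4+12 = 29
Cheapest is H–G–E–C–D at 29.

29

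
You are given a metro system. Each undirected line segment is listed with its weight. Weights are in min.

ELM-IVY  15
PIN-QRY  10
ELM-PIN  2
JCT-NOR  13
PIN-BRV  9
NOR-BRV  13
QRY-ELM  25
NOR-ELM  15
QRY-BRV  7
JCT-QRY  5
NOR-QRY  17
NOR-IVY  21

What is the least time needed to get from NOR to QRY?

Enumerating some paths:
NOR - BRV - QRY: 13+7 = 20
NOR - JCT - QRY: 13+5 = 18
NOR - QRY: 17 = 17
Cheapest is NOR - QRY at 17 min.

17 min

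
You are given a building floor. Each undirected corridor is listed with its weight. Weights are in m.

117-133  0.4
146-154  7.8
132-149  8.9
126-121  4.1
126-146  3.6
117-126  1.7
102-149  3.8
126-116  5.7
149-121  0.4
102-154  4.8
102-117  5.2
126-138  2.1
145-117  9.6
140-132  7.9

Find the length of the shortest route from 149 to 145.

Candidate routes:
149 - 102 - 117 - 145: 3.8+5.2+9.6 = 18.6
149 - 121 - 126 - 117 - 145: 0.4+4.1+1.7+9.6 = 15.8
149 - 102 - 154 - 146 - 126 - 117 - 145: 3.8+4.8+7.8+3.6+1.7+9.6 = 31.3
Cheapest is 149 - 121 - 126 - 117 - 145 at 15.8 m.

15.8 m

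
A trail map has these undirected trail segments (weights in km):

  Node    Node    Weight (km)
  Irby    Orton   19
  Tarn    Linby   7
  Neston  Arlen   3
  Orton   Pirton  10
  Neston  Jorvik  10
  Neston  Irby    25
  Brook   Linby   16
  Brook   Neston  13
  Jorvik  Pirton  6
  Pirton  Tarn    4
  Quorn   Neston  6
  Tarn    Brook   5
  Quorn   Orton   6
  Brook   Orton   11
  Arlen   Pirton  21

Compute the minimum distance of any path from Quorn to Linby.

Running Dijkstra from Quorn:
Quorn: 0
Neston: 6  (via Quorn)
Orton: 6  (via Quorn)
Arlen: 9  (via Neston)
Pirton: 16  (via Orton)
Jorvik: 16  (via Neston)
Brook: 17  (via Orton)
Tarn: 20  (via Pirton)
Irby: 25  (via Orton)
Linby: 27  (via Tarn)
Shortest route: Quorn–Orton–Pirton–Tarn–Linby = 27 km.

27 km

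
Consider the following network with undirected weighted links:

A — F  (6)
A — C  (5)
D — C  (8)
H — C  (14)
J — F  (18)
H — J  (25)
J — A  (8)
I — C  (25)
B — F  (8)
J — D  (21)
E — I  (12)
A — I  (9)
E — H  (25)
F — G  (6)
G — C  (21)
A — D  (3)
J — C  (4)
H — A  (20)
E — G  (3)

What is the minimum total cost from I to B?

23

Candidate routes:
I–E–G–F–B: 12+3+6+8 = 29
I–A–F–B: 9+6+8 = 23
Cheapest is I–A–F–B at 23.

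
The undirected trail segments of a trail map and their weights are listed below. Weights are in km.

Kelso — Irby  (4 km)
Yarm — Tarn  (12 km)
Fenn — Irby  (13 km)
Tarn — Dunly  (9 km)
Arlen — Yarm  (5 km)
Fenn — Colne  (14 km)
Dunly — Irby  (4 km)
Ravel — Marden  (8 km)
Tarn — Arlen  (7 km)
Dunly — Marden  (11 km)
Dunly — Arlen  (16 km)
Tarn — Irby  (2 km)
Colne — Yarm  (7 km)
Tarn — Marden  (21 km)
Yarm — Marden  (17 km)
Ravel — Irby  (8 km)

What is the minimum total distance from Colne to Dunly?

Compare a few routes:
Colne–Yarm–Arlen–Dunly: 7+5+16 = 28
Colne–Yarm–Tarn–Dunly: 7+12+9 = 28
Colne–Yarm–Tarn–Irby–Dunly: 7+12+2+4 = 25
Colne–Yarm–Arlen–Tarn–Dunly: 7+5+7+9 = 28
The minimum is 25 km via Colne–Yarm–Tarn–Irby–Dunly.

25 km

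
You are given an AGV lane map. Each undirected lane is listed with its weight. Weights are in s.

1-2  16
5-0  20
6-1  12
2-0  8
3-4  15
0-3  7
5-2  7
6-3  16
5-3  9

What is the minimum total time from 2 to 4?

30 s

Shortest distances from 2:
2: 0
5: 7  (via 2)
0: 8  (via 2)
3: 15  (via 0)
1: 16  (via 2)
6: 28  (via 1)
4: 30  (via 3)
Shortest route: 2–0–3–4 = 30 s.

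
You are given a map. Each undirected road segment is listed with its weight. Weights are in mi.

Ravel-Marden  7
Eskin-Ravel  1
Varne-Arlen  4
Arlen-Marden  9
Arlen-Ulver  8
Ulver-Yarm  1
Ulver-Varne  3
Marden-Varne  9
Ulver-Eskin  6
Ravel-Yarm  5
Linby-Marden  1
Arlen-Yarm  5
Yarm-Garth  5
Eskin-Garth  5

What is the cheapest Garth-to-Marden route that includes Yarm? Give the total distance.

17 mi

Best Garth to Yarm: Garth–Yarm costing 5
Shortest Yarm→Marden: Yarm–Ravel–Marden = 12
Total via Yarm: 5 + 12 = 17 mi.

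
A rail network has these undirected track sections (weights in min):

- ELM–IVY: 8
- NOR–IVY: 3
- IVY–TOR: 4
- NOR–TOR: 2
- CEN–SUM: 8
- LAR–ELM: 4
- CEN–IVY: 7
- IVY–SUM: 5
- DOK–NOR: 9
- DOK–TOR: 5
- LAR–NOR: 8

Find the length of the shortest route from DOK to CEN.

Enumerating some paths:
DOK → TOR → IVY → CEN: 5+4+7 = 16
DOK → TOR → NOR → IVY → CEN: 5+2+3+7 = 17
Cheapest is DOK → TOR → IVY → CEN at 16 min.

16 min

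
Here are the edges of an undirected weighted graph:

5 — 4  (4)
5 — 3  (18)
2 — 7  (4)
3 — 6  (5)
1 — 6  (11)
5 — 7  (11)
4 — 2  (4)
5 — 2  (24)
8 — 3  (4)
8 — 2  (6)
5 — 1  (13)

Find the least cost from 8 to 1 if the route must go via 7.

Shortest 8→7: 8–2–7 = 10
Best 7 to 1: 7–5–1 costing 24
Total via 7: 10 + 24 = 34.

34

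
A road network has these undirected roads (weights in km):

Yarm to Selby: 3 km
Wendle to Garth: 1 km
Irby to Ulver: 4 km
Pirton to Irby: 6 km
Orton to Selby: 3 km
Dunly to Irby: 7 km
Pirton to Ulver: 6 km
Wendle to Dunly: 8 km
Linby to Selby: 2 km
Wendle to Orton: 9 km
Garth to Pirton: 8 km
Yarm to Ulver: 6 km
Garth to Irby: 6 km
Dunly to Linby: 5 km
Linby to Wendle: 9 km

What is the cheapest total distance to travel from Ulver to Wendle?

Shortest distances from Ulver:
Ulver: 0
Irby: 4  (via Ulver)
Pirton: 6  (via Ulver)
Yarm: 6  (via Ulver)
Selby: 9  (via Yarm)
Garth: 10  (via Irby)
Linby: 11  (via Selby)
Dunly: 11  (via Irby)
Wendle: 11  (via Garth)
Shortest route: Ulver → Irby → Garth → Wendle = 11 km.

11 km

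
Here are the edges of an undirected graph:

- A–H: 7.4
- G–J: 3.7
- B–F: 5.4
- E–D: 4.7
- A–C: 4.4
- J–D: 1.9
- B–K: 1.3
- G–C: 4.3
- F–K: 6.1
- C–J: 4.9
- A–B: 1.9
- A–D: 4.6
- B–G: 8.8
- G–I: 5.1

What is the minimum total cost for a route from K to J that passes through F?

Best K to F: K → F costing 6.1
Best F to J: F → B → A → D → J costing 13.8
Total via F: 6.1 + 13.8 = 19.9.

19.9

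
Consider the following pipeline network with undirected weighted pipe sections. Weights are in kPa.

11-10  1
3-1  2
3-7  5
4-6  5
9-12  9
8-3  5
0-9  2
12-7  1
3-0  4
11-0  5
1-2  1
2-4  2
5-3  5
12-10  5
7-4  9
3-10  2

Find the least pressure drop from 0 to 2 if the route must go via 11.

11 kPa

Shortest 0→11: 0 → 11 = 5
Shortest 11→2: 11 → 10 → 3 → 1 → 2 = 6
Total via 11: 5 + 6 = 11 kPa.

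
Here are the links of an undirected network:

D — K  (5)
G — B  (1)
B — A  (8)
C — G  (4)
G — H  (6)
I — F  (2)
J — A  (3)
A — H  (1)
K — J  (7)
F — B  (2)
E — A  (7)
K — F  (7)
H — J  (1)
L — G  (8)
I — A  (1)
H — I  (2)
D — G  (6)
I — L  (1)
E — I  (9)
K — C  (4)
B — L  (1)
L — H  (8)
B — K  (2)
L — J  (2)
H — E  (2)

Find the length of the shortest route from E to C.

Shortest distances from E:
E: 0
H: 2  (via E)
A: 3  (via H)
J: 3  (via H)
I: 4  (via H)
L: 5  (via J)
B: 6  (via L)
F: 6  (via I)
G: 7  (via B)
K: 8  (via B)
C: 11  (via G)
Shortest route: E → H → J → L → B → G → C = 11.

11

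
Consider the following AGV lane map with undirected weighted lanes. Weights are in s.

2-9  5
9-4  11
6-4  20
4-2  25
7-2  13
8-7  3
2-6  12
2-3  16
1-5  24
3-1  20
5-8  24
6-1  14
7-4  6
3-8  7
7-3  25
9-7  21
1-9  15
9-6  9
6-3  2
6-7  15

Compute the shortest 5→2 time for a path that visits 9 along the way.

Shortest 5→9: 5 → 1 → 9 = 39
Shortest 9→2: 9 → 2 = 5
Total via 9: 39 + 5 = 44 s.

44 s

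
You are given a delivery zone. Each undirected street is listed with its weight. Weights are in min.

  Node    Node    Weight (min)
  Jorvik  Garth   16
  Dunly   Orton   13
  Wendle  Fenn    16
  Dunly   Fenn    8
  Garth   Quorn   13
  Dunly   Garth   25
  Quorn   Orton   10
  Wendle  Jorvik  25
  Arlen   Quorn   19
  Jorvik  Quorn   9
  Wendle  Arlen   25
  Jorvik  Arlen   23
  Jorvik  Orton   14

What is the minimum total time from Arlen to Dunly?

42 min

Settle nodes by increasing distance from Arlen:
Arlen: 0
Quorn: 19  (via Arlen)
Jorvik: 23  (via Arlen)
Wendle: 25  (via Arlen)
Orton: 29  (via Quorn)
Garth: 32  (via Quorn)
Fenn: 41  (via Wendle)
Dunly: 42  (via Orton)
Shortest route: Arlen–Quorn–Orton–Dunly = 42 min.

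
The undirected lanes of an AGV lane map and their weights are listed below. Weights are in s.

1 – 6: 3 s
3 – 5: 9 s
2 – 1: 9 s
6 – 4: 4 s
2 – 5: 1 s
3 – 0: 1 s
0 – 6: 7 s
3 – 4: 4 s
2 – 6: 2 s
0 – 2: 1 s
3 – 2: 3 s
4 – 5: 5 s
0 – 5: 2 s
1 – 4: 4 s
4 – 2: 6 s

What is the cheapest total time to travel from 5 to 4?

Shortest distances from 5:
5: 0
2: 1  (via 5)
0: 2  (via 5)
3: 3  (via 0)
6: 3  (via 2)
4: 5  (via 5)
Shortest route: 5 → 4 = 5 s.

5 s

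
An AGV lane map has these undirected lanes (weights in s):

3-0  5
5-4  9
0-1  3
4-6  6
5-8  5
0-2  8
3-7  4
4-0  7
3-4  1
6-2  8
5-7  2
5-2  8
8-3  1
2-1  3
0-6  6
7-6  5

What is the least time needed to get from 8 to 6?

Compare a few routes:
8 - 3 - 4 - 6: 1+1+6 = 8
8 - 3 - 7 - 6: 1+4+5 = 10
Cheapest is 8 - 3 - 4 - 6 at 8 s.

8 s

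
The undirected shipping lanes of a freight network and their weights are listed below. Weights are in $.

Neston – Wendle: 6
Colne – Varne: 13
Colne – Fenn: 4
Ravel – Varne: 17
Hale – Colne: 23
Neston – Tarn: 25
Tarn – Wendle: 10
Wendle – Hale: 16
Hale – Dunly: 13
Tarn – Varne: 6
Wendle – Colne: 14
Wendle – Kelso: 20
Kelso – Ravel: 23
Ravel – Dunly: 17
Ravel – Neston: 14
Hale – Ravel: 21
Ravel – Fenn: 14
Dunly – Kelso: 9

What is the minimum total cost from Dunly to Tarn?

$39

Running Dijkstra from Dunly:
Dunly: 0
Kelso: 9  (via Dunly)
Hale: 13  (via Dunly)
Ravel: 17  (via Dunly)
Wendle: 29  (via Kelso)
Neston: 31  (via Ravel)
Fenn: 31  (via Ravel)
Varne: 34  (via Ravel)
Colne: 35  (via Fenn)
Tarn: 39  (via Wendle)
Shortest route: Dunly → Kelso → Wendle → Tarn = $39.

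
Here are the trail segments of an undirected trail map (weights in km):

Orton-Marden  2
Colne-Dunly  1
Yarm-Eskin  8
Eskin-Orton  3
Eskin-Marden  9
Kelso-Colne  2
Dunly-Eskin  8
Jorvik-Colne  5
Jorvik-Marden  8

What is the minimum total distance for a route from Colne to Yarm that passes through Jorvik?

Best Colne to Jorvik: Colne–Jorvik costing 5
Best Jorvik to Yarm: Jorvik–Marden–Orton–Eskin–Yarm costing 21
Total via Jorvik: 5 + 21 = 26 km.

26 km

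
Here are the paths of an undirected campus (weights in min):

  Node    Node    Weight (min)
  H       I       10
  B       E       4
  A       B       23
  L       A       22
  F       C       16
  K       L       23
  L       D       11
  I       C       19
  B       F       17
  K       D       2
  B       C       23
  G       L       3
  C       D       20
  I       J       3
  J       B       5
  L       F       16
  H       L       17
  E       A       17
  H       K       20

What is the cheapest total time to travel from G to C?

34 min

Compare a few routes:
G → L → F → C: 3+16+16 = 35
G → L → D → C: 3+11+20 = 34
The minimum is 34 min via G → L → D → C.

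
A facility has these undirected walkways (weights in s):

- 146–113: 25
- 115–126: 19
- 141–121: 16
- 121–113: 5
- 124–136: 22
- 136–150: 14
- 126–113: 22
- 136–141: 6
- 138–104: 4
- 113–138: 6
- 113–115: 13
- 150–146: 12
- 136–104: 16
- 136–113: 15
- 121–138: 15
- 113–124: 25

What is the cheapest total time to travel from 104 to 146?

35 s

Running Dijkstra from 104:
104: 0
138: 4  (via 104)
113: 10  (via 138)
121: 15  (via 113)
136: 16  (via 104)
141: 22  (via 136)
115: 23  (via 113)
150: 30  (via 136)
126: 32  (via 113)
146: 35  (via 113)
Shortest route: 104 → 138 → 113 → 146 = 35 s.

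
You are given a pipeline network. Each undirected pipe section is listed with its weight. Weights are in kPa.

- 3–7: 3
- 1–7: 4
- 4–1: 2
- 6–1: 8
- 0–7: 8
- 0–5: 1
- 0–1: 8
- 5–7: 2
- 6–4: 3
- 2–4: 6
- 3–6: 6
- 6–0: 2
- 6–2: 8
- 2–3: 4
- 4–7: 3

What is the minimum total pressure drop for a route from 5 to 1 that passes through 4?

7 kPa

Shortest 5→4: 5 → 7 → 4 = 5
Best 4 to 1: 4 → 1 costing 2
Total via 4: 5 + 2 = 7 kPa.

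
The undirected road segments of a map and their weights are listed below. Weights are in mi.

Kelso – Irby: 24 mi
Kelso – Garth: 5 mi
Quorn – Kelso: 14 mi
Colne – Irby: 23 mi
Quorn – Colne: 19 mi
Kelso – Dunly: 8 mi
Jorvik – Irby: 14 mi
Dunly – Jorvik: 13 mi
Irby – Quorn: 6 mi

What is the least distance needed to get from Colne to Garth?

Enumerating some paths:
Colne–Quorn–Kelso–Garth: 19+14+5 = 38
Colne–Irby–Quorn–Kelso–Garth: 23+6+14+5 = 48
Cheapest is Colne–Quorn–Kelso–Garth at 38 mi.

38 mi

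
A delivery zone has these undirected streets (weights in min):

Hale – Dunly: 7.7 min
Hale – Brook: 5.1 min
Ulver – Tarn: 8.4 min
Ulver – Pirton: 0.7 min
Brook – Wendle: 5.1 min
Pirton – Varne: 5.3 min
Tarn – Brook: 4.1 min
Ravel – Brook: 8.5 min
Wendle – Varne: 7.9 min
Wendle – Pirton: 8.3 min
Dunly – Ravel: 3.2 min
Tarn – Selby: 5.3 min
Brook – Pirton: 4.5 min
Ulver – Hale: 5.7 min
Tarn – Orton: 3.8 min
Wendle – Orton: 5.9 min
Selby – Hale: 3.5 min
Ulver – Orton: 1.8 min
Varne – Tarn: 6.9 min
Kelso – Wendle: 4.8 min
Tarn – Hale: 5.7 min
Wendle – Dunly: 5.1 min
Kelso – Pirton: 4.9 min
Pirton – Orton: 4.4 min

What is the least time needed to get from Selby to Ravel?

Candidate routes:
Selby → Hale → Dunly → Ravel: 3.5+7.7+3.2 = 14.4
Selby → Hale → Brook → Ravel: 3.5+5.1+8.5 = 17.1
Selby → Tarn → Brook → Ravel: 5.3+4.1+8.5 = 17.9
The minimum is 14.4 min via Selby → Hale → Dunly → Ravel.

14.4 min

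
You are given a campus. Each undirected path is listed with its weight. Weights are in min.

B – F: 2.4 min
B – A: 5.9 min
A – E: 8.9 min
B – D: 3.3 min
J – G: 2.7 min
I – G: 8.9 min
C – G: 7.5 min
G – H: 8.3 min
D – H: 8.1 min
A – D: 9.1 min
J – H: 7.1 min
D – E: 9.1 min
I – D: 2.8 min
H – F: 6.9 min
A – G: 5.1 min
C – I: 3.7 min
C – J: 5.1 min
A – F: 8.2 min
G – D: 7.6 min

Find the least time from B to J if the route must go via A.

13.7 min

Best B to A: B → A costing 5.9
Best A to J: A → G → J costing 7.8
Total via A: 5.9 + 7.8 = 13.7 min.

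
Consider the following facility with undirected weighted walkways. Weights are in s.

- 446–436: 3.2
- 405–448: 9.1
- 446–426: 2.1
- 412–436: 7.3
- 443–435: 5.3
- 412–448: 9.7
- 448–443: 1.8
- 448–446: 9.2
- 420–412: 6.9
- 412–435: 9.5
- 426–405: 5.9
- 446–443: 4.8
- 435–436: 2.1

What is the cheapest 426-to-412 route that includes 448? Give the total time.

18.4 s

Best 426 to 448: 426 → 446 → 443 → 448 costing 8.7
Shortest 448→412: 448 → 412 = 9.7
Total via 448: 8.7 + 9.7 = 18.4 s.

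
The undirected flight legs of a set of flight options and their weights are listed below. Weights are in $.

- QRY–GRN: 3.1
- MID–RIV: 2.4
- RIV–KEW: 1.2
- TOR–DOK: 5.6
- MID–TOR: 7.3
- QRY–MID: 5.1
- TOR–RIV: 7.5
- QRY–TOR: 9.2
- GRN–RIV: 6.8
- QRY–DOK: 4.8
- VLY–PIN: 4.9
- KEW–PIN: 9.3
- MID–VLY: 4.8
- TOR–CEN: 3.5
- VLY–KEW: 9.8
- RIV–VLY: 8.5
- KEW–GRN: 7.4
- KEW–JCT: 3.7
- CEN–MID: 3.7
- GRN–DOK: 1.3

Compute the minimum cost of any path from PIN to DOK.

$18

Candidate routes:
PIN → KEW → RIV → GRN → DOK: 9.3+1.2+6.8+1.3 = 18.6
PIN → KEW → GRN → DOK: 9.3+7.4+1.3 = 18
Cheapest is PIN → KEW → GRN → DOK at $18.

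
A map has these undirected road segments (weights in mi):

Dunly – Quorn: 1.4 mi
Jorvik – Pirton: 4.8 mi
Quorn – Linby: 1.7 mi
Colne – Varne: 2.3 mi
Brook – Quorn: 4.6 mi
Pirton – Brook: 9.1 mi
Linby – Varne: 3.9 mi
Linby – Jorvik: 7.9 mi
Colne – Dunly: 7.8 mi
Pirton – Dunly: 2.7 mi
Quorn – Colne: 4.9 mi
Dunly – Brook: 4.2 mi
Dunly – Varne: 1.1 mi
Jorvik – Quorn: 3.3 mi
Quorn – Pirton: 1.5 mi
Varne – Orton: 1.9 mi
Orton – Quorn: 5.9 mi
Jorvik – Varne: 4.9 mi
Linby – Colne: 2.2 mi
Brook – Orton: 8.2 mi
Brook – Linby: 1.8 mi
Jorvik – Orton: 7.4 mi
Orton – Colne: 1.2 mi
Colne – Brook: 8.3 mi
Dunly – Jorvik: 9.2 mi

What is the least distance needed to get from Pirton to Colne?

Enumerating some paths:
Pirton–Quorn–Dunly–Varne–Colne: 1.5+1.4+1.1+2.3 = 6.3
Pirton–Quorn–Linby–Colne: 1.5+1.7+2.2 = 5.4
Pirton–Dunly–Varne–Colne: 2.7+1.1+2.3 = 6.1
The minimum is 5.4 mi via Pirton–Quorn–Linby–Colne.

5.4 mi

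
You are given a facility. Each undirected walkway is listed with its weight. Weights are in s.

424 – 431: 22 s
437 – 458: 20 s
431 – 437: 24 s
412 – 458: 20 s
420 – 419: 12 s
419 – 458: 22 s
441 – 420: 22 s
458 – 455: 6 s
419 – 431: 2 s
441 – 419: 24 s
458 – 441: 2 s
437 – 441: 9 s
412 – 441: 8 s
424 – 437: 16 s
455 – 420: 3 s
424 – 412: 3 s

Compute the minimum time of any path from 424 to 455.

Compare a few routes:
424 - 412 - 458 - 455: 3+20+6 = 29
424 - 412 - 441 - 420 - 455: 3+8+22+3 = 36
424 - 437 - 441 - 458 - 455: 16+9+2+6 = 33
424 - 412 - 441 - 458 - 455: 3+8+2+6 = 19
The minimum is 19 s via 424 - 412 - 441 - 458 - 455.

19 s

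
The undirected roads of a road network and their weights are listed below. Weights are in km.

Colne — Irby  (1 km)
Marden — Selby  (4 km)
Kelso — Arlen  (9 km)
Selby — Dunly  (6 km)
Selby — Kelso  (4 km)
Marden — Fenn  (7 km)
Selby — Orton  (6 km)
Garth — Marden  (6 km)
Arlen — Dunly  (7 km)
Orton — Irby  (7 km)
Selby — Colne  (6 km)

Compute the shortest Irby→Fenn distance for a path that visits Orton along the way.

24 km

Shortest Irby→Orton: Irby → Orton = 7
Shortest Orton→Fenn: Orton → Selby → Marden → Fenn = 17
Total via Orton: 7 + 17 = 24 km.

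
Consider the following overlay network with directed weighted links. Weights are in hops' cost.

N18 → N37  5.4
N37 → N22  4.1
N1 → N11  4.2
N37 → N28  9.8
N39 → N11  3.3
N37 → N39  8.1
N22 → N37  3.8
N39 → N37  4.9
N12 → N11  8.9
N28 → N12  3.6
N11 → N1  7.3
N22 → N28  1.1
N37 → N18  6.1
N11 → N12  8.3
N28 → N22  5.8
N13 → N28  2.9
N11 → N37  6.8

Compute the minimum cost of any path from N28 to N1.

19.8 hops' cost

Settle nodes by increasing distance from N28:
N28: 0
N12: 3.6  (via N28)
N22: 5.8  (via N28)
N37: 9.6  (via N22)
N11: 12.5  (via N12)
N18: 15.7  (via N37)
N39: 17.7  (via N37)
N1: 19.8  (via N11)
Shortest route: N28–N12–N11–N1 = 19.8 hops' cost.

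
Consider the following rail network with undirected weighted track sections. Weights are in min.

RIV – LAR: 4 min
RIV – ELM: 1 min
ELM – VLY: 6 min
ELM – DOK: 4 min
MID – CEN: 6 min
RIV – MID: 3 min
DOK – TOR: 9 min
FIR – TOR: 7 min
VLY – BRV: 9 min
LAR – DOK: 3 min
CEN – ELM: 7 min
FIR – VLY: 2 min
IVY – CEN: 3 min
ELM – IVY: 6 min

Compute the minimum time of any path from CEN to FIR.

15 min

Candidate routes:
CEN–ELM–VLY–FIR: 7+6+2 = 15
CEN–MID–RIV–ELM–VLY–FIR: 6+3+1+6+2 = 18
CEN–ELM–DOK–TOR–FIR: 7+4+9+7 = 27
CEN–IVY–ELM–VLY–FIR: 3+6+6+2 = 17
Cheapest is CEN–ELM–VLY–FIR at 15 min.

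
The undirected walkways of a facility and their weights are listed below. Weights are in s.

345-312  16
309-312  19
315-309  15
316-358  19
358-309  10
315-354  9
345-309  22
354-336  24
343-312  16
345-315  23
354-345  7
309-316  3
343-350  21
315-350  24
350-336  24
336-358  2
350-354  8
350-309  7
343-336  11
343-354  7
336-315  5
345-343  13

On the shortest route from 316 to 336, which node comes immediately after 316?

309

Enumerating some paths:
316 → 309 → 358 → 336: 3+10+2 = 15
316 → 358 → 336: 19+2 = 21
The minimum is 15 s via 316 → 309 → 358 → 336.
So from 316 the first move is to 309.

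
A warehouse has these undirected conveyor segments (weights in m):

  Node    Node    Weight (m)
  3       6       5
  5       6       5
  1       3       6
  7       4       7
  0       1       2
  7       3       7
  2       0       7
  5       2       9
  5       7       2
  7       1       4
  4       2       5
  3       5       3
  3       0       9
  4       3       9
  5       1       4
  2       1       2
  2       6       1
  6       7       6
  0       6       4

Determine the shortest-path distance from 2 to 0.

4 m

Compare a few routes:
2 - 1 - 0: 2+2 = 4
2 - 6 - 0: 1+4 = 5
The minimum is 4 m via 2 - 1 - 0.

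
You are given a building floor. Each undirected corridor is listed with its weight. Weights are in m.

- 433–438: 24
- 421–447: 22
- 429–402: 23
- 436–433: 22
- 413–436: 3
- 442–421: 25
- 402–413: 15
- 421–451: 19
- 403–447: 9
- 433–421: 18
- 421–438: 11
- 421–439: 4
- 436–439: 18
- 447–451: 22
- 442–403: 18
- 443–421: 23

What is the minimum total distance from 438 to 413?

Enumerating some paths:
438–421–439–436–413: 11+4+18+3 = 36
438–433–436–413: 24+22+3 = 49
438–421–433–436–413: 11+18+22+3 = 54
438–433–421–439–436–413: 24+18+4+18+3 = 67
The minimum is 36 m via 438–421–439–436–413.

36 m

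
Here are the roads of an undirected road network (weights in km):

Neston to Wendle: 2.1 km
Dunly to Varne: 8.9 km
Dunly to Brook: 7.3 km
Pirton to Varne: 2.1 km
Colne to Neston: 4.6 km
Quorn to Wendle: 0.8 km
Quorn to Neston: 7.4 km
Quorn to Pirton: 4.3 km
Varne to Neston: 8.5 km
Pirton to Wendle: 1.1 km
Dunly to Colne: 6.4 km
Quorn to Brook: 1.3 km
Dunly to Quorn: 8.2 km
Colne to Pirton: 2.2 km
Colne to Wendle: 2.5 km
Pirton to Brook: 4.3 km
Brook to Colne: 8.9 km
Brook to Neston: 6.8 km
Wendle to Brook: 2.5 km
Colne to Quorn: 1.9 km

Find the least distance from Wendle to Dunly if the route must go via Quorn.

9 km

Shortest Wendle→Quorn: Wendle → Quorn = 0.8
Best Quorn to Dunly: Quorn → Dunly costing 8.2
Total via Quorn: 0.8 + 8.2 = 9 km.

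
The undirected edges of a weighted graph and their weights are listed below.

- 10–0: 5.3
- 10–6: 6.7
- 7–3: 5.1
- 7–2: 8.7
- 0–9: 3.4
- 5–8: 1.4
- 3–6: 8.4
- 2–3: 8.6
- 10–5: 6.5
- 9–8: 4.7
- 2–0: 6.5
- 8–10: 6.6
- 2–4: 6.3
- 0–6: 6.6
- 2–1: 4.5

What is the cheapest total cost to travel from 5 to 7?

24.7

Candidate routes:
5 - 10 - 0 - 2 - 7: 6.5+5.3+6.5+8.7 = 27
5 - 8 - 9 - 0 - 2 - 7: 1.4+4.7+3.4+6.5+8.7 = 24.7
5 - 8 - 10 - 6 - 3 - 7: 1.4+6.6+6.7+8.4+5.1 = 28.2
5 - 10 - 6 - 3 - 7: 6.5+6.7+8.4+5.1 = 26.7
The minimum is 24.7 via 5 - 8 - 9 - 0 - 2 - 7.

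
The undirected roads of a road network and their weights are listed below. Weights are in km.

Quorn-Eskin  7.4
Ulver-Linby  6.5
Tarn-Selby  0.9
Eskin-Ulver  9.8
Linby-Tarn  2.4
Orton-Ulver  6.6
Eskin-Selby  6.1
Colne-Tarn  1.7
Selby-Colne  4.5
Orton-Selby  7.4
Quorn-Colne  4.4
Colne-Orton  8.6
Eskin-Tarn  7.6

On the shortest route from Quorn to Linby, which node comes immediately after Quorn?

Compare a few routes:
Quorn - Eskin - Selby - Tarn - Linby: 7.4+6.1+0.9+2.4 = 16.8
Quorn - Colne - Selby - Tarn - Linby: 4.4+4.5+0.9+2.4 = 12.2
Quorn - Colne - Tarn - Linby: 4.4+1.7+2.4 = 8.5
Cheapest is Quorn - Colne - Tarn - Linby at 8.5 km.
So from Quorn the first move is to Colne.

Colne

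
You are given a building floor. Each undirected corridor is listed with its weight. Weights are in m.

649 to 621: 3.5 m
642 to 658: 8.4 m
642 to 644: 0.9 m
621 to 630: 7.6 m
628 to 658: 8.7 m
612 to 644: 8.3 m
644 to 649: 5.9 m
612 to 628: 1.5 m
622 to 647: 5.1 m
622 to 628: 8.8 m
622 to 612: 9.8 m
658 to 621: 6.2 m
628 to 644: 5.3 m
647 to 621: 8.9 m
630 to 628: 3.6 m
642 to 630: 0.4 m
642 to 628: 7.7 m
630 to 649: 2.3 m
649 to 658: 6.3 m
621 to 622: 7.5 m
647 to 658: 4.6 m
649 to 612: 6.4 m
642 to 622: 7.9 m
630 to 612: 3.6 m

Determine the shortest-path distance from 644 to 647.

13.9 m

Shortest distances from 644:
644: 0
642: 0.9  (via 644)
630: 1.3  (via 642)
649: 3.6  (via 630)
628: 4.9  (via 630)
612: 4.9  (via 630)
621: 7.1  (via 649)
622: 8.8  (via 642)
658: 9.3  (via 642)
647: 13.9  (via 622)
Shortest route: 644 → 642 → 622 → 647 = 13.9 m.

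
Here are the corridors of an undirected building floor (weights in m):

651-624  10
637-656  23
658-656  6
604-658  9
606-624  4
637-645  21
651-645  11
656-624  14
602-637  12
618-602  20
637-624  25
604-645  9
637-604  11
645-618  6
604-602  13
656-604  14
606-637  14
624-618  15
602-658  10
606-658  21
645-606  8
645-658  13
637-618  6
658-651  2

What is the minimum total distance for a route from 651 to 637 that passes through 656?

31 m

Shortest 651→656: 651–658–656 = 8
Shortest 656→637: 656–637 = 23
Total via 656: 8 + 23 = 31 m.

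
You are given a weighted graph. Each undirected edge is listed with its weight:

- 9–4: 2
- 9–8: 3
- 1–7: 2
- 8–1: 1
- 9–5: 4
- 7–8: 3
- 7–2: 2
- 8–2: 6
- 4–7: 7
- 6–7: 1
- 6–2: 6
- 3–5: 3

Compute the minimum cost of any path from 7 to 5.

Enumerating some paths:
7 → 8 → 9 → 5: 3+3+4 = 10
7 → 4 → 9 → 5: 7+2+4 = 13
7 → 2 → 8 → 9 → 5: 2+6+3+4 = 15
The minimum is 10 via 7 → 8 → 9 → 5.

10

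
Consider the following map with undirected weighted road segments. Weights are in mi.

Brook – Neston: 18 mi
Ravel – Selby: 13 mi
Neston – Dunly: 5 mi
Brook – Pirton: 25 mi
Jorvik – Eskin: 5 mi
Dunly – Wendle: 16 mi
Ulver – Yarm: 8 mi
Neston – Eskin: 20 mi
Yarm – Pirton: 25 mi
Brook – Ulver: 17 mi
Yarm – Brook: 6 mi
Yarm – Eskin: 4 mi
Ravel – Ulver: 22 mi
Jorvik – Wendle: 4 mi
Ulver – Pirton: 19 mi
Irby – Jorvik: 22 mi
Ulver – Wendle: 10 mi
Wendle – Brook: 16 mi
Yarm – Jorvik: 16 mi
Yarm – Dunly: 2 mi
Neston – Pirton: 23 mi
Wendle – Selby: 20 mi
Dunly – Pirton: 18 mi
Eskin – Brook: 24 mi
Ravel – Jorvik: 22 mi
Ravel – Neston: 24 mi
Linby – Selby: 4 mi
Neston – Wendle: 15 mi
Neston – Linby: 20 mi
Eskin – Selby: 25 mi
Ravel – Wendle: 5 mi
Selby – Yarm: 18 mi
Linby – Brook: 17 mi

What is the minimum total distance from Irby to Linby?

48 mi

Enumerating some paths:
Irby - Jorvik - Wendle - Selby - Linby: 22+4+20+4 = 50
Irby - Jorvik - Wendle - Ravel - Selby - Linby: 22+4+5+13+4 = 48
Irby - Jorvik - Eskin - Yarm - Selby - Linby: 22+5+4+18+4 = 53
Cheapest is Irby - Jorvik - Wendle - Ravel - Selby - Linby at 48 mi.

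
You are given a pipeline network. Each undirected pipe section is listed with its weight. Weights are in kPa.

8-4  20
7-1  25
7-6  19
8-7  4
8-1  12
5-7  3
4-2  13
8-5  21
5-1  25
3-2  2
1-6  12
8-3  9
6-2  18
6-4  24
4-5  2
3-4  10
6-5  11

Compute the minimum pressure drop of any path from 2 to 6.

18 kPa

Enumerating some paths:
2–6: 18 = 18
2–3–4–5–6: 2+10+2+11 = 25
2–4–5–6: 13+2+11 = 26
Cheapest is 2–6 at 18 kPa.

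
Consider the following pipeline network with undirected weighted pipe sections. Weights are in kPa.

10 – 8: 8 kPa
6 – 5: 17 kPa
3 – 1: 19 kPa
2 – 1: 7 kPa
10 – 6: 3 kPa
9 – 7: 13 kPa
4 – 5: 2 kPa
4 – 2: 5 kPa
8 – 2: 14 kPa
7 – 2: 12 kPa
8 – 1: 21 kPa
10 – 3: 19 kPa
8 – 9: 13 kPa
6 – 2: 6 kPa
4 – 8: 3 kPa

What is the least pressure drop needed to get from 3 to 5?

Running Dijkstra from 3:
3: 0
1: 19  (via 3)
10: 19  (via 3)
6: 22  (via 10)
2: 26  (via 1)
8: 27  (via 10)
4: 30  (via 8)
5: 32  (via 4)
Shortest route: 3–10–8–4–5 = 32 kPa.

32 kPa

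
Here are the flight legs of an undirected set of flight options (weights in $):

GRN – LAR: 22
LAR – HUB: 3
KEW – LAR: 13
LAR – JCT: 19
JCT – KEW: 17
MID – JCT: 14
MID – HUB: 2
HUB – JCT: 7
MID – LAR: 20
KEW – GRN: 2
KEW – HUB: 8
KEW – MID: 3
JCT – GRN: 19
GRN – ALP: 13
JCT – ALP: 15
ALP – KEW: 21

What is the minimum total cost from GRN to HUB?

Shortest distances from GRN:
GRN: 0
KEW: 2  (via GRN)
MID: 5  (via KEW)
HUB: 7  (via MID)
Shortest route: GRN–KEW–MID–HUB = $7.

$7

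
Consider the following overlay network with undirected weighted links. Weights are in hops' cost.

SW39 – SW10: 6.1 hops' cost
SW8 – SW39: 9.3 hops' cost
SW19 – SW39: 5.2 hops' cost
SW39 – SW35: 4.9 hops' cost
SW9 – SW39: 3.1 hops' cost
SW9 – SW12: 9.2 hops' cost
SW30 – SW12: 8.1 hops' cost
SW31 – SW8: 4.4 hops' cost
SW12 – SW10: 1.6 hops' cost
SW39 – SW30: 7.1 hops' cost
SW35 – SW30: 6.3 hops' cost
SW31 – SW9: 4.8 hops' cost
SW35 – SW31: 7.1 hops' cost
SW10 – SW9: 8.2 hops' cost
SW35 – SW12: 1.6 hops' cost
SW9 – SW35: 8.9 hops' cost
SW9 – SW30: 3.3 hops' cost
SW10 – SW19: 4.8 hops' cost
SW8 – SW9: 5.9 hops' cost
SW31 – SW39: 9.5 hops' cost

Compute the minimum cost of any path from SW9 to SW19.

Compare a few routes:
SW9 → SW10 → SW19: 8.2+4.8 = 13
SW9 → SW39 → SW19: 3.1+5.2 = 8.3
The minimum is 8.3 hops' cost via SW9 → SW39 → SW19.

8.3 hops' cost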